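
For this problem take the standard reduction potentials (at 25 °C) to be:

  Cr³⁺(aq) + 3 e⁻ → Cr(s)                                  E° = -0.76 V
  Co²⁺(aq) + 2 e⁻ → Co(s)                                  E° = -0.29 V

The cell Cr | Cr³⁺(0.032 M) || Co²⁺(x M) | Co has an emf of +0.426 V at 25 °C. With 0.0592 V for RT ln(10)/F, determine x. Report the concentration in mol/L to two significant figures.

Co²⁺/Co is the cathode, Cr³⁺/Cr the anode: E°cell = +0.47 V, n = 6.
Overall reaction: 3 Co²⁺(aq) + 2 Cr(s) → 3 Co(s) + 2 Cr³⁺(aq); Q = [Cr³⁺]^2/[Co²⁺]^3.
From E = E° − (0.0592/n) log Q: log Q = (E° − E)·n/0.0592 = (+0.47 − (+0.426))·6/0.0592 = 4.4595.
So 3·log[Co²⁺] = 2·log(0.032) − log Q = -2.9897 − (4.4595) = -7.4492; log[Co²⁺] = -7.4492 / 3 = -2.4831; [Co²⁺] = 10^(-2.4831) ≈ 0.0033 M.

0.0033 M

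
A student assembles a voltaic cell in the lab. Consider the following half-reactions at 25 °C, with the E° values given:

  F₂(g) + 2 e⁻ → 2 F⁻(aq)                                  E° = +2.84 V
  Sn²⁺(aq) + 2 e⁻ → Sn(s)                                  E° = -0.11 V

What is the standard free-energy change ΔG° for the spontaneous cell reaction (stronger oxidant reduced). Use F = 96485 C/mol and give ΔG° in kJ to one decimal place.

-569.3 kJ

F₂/F⁻ (E° = +2.84 V) is the cathode; Sn²⁺/Sn (E° = -0.11 V) is the anode, so E°cell = +2.95 V.
Balancing electrons gives n = 2 (lcm of 2 and 2).
ΔG° = −nFE° = −(2)(96485)(+2.95) = -569,262 J = -569.3 kJ.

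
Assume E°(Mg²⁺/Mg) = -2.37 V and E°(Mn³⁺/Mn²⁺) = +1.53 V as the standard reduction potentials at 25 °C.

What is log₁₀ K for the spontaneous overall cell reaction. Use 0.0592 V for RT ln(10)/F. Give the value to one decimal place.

131.8

Cathode: Mn³⁺/Mn²⁺; anode: Mg²⁺/Mg. E°cell = +3.90 V, n = 2.
log K = nE°cell / 0.0592 = (2)(+3.90) / 0.0592 = 131.8.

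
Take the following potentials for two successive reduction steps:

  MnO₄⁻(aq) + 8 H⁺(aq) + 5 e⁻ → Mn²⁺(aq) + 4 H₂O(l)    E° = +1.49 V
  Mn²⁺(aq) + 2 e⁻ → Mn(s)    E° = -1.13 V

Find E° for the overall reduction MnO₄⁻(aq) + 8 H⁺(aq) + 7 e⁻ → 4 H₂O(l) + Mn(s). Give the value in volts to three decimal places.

+0.741 V

Since ΔG° = −nFE° is additive over sequential reductions, n₃E°₃ = n₁E°₁ + n₂E°₂.
E°₃ = (5×+1.49 + 2×-1.13) / 7 = (+5.190) / 7 = +0.741 V.
Simply averaging or adding the two E° values would be wrong; the electron-weighted sum is required.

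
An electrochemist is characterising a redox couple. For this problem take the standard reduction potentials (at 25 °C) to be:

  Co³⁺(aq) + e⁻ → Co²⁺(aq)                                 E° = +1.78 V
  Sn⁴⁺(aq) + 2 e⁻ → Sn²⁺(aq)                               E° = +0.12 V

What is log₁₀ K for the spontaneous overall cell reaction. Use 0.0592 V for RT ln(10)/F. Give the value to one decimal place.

Cathode: Co³⁺/Co²⁺; anode: Sn⁴⁺/Sn²⁺. E°cell = +1.66 V, n = 2.
log K = nE°cell / 0.0592 = (2)(+1.66) / 0.0592 = 56.1.

56.1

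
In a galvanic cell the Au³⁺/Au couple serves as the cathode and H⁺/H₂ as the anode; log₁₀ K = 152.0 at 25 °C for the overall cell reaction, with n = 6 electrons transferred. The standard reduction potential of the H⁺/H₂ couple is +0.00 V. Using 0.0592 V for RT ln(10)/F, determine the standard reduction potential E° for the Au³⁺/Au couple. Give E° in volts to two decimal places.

E°cell = (0.0592/n)·log K = (0.0592/6)(152.0) = +1.500 V.
Since Au³⁺/Au is the cathode and H⁺/H₂ the anode, E°cell = E°(Au³⁺/Au) − E°(H⁺/H₂).
So E°(Au³⁺/Au) = E°cell + E°(H⁺/H₂) = +1.500 + (+0.00) = +1.50 V.

+1.50 V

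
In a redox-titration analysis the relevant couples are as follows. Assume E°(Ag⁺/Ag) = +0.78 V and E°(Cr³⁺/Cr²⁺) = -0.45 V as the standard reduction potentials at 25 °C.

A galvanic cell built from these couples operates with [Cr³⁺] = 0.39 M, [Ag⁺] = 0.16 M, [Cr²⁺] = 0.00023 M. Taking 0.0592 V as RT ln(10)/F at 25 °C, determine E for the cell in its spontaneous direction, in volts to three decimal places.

Ag⁺/Ag is the cathode (higher E°), Cr³⁺/Cr²⁺ the anode: E°cell = +0.78 − (-0.45) = +1.23 V, n = 1.
Overall: Ag⁺(aq) + Cr²⁺(aq) → Ag(s) + Cr³⁺(aq)
Q = [Cr³⁺] / ([Ag⁺]·[Cr²⁺]); log Q = 4.025.
E = E° − (0.0592/n) log Q = +1.23 − (0.0592/1)(4.025) = +0.992 V.

+0.992 V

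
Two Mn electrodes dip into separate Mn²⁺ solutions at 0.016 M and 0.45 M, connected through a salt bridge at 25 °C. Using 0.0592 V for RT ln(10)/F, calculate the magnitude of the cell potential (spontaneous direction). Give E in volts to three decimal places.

+0.043 V

For a concentration cell E°cell = 0. The 0.45 M side is the cathode (reduction is favoured where [Mn²⁺] is higher).
With n = 2, E = −(0.0592/2) log([Mn²⁺]ₐₙ/[Mn²⁺]꜀ₐₜ) = −(0.0592/2) log(0.016/0.45) = −(0.0592/2)(-1.449) = +0.043 V.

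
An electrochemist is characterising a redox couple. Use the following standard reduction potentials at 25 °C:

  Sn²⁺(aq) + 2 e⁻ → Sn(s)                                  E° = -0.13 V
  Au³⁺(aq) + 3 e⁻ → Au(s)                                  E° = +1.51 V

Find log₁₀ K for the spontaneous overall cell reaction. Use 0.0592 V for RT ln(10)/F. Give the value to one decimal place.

166.2

Cathode: Au³⁺/Au; anode: Sn²⁺/Sn. E°cell = +1.64 V, n = 6.
log K = nE°cell / 0.0592 = (6)(+1.64) / 0.0592 = 166.2.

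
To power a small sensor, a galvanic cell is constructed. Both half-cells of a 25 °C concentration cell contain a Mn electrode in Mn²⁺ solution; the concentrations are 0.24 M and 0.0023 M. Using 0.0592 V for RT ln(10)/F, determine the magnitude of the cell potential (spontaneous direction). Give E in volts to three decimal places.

For a concentration cell E°cell = 0. The 0.24 M side is the cathode (reduction is favoured where [Mn²⁺] is higher).
With n = 2, E = −(0.0592/2) log([Mn²⁺]ₐₙ/[Mn²⁺]꜀ₐₜ) = −(0.0592/2) log(0.0023/0.24) = −(0.0592/2)(-2.018) = +0.060 V.

+0.060 V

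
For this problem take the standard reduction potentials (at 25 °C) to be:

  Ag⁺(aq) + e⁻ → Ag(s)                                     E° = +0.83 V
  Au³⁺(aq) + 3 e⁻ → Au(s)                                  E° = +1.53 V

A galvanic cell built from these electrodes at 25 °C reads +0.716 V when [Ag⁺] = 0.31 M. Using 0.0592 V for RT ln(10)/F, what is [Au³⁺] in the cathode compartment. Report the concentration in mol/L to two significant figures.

0.19 M

Au³⁺/Au is the cathode, Ag⁺/Ag the anode: E°cell = +0.70 V, n = 3.
Overall reaction: Au³⁺(aq) + 3 Ag(s) → Au(s) + 3 Ag⁺(aq); Q = [Ag⁺]^3/[Au³⁺]^1.
From E = E° − (0.0592/n) log Q: log Q = (E° − E)·n/0.0592 = (+0.70 − (+0.716))·3/0.0592 = -0.8108.
So 1·log[Au³⁺] = 3·log(0.31) − log Q = -1.5259 − (-0.8108) = -0.7151; [Au³⁺] = 10^(-0.7151) ≈ 0.19 M.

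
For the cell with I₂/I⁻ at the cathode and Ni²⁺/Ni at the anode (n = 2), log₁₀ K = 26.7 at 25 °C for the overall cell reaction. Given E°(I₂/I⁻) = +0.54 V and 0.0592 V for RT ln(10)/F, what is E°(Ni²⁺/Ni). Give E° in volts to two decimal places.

E°cell = (0.0592/n)·log K = (0.0592/2)(26.7) = +0.790 V.
Since I₂/I⁻ is the cathode and Ni²⁺/Ni the anode, E°cell = E°(I₂/I⁻) − E°(Ni²⁺/Ni).
So E°(Ni²⁺/Ni) = E°(I₂/I⁻) − E°cell = (+0.54) − (+0.790) = -0.25 V.

-0.25 V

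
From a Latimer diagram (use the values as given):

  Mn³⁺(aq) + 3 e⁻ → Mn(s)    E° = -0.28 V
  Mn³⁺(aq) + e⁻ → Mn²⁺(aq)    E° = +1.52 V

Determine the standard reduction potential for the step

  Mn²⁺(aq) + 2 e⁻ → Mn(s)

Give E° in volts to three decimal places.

Sequential free energies add, so n₃E°₃ = n₁E°₁ + n₂E°₂.
With n₃ = 3, and the known step contributing 1×(+1.52) V, the unknown satisfies 2·E° = 3×(-0.28) − 1×(+1.52) = -2.360.
E° = -2.360 / 2 = -1.180 V.

-1.180 V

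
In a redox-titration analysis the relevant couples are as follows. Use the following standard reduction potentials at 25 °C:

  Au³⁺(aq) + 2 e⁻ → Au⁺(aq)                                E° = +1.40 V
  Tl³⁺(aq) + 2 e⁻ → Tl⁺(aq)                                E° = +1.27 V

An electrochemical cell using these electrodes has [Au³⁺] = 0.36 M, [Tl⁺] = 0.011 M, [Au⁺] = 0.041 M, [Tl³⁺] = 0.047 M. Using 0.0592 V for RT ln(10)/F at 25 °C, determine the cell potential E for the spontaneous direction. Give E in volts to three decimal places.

+0.139 V

Au³⁺/Au⁺ is the cathode (higher E°), Tl³⁺/Tl⁺ the anode: E°cell = +1.40 − (+1.27) = +0.13 V, n = 2.
Overall: Au³⁺(aq) + Tl⁺(aq) → Au⁺(aq) + Tl³⁺(aq)
Q = [Au⁺]·[Tl³⁺] / ([Au³⁺]·[Tl⁺]); log Q = -0.313.
E = E° − (0.0592/n) log Q = +0.13 − (0.0592/2)(-0.313) = +0.139 V.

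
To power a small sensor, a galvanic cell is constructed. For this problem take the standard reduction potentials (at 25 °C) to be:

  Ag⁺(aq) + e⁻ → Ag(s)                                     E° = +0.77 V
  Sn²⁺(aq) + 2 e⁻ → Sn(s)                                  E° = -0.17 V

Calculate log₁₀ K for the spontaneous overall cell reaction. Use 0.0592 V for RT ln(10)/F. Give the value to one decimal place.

Cathode: Ag⁺/Ag; anode: Sn²⁺/Sn. E°cell = +0.94 V, n = 2.
log K = nE°cell / 0.0592 = (2)(+0.94) / 0.0592 = 31.8.

31.8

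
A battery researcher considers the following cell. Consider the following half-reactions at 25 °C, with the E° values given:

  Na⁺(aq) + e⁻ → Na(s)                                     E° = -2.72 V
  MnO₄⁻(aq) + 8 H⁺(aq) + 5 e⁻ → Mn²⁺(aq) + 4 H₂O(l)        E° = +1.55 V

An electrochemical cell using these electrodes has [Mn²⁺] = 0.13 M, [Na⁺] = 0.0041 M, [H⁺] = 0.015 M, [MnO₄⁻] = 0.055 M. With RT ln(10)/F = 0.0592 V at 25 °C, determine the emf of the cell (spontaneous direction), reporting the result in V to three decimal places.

MnO₄⁻/Mn²⁺ is the cathode (higher E°), Na⁺/Na the anode: E°cell = +1.55 − (-2.72) = +4.27 V, n = 5.
Overall: MnO₄⁻(aq) + 8 H⁺(aq) + 5 Na(s) → Mn²⁺(aq) + 4 H₂O(l) + 5 Na⁺(aq)
Q = [Mn²⁺]·[Na⁺]^5 / ([MnO₄⁻]·[H⁺]^8); log Q = 3.029.
E = E° − (0.0592/n) log Q = +4.27 − (0.0592/5)(3.029) = +4.234 V.

+4.234 V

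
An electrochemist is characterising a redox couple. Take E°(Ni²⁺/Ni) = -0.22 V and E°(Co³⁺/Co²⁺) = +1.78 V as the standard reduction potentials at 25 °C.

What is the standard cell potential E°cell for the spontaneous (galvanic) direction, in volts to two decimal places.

+2.00 V

The Co³⁺/Co²⁺ couple has the higher reduction potential, so it is the cathode; Ni²⁺/Ni is oxidised at the anode.
E°cell = E°(cathode) − E°(anode) = (+1.78) − (-0.22) = +2.00 V.
Since E°cell > 0, the reaction is spontaneous under standard conditions.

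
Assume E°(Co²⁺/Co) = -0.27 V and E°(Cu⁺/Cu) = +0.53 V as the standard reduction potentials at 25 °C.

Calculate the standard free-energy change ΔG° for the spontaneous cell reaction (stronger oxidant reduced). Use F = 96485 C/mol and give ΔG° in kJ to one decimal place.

Cu⁺/Cu (E° = +0.53 V) is the cathode; Co²⁺/Co (E° = -0.27 V) is the anode, so E°cell = +0.80 V.
Balancing electrons gives n = 2 (lcm of 1 and 2).
ΔG° = −nFE° = −(2)(96485)(+0.80) = -154,376 J = -154.4 kJ.

-154.4 kJ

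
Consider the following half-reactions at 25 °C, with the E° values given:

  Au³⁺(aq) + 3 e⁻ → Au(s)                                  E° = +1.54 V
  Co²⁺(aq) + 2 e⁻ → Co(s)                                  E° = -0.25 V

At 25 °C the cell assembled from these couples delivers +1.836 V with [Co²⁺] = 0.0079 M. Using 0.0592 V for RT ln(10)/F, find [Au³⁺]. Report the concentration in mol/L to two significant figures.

0.15 M

Au³⁺/Au is the cathode, Co²⁺/Co the anode: E°cell = +1.79 V, n = 6.
Overall reaction: 2 Au³⁺(aq) + 3 Co(s) → 2 Au(s) + 3 Co²⁺(aq); Q = [Co²⁺]^3/[Au³⁺]^2.
From E = E° − (0.0592/n) log Q: log Q = (E° − E)·n/0.0592 = (+1.79 − (+1.836))·6/0.0592 = -4.6622.
So 2·log[Au³⁺] = 3·log(0.0079) − log Q = -6.3071 − (-4.6622) = -1.6449; log[Au³⁺] = -1.6449 / 2 = -0.8225; [Au³⁺] = 10^(-0.8225) ≈ 0.15 M.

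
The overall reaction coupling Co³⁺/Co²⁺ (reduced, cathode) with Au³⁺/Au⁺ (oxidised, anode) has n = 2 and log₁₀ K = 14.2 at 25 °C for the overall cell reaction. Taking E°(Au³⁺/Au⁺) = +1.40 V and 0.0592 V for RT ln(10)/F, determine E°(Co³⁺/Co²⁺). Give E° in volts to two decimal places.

E°cell = (0.0592/n)·log K = (0.0592/2)(14.2) = +0.420 V.
Since Co³⁺/Co²⁺ is the cathode and Au³⁺/Au⁺ the anode, E°cell = E°(Co³⁺/Co²⁺) − E°(Au³⁺/Au⁺).
So E°(Co³⁺/Co²⁺) = E°cell + E°(Au³⁺/Au⁺) = +0.420 + (+1.40) = +1.82 V.

+1.82 V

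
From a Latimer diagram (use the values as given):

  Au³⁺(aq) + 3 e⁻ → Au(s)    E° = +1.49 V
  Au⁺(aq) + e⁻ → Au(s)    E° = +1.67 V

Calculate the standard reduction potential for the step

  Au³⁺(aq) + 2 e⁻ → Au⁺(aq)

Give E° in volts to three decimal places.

+1.400 V

Sequential free energies add, so n₃E°₃ = n₁E°₁ + n₂E°₂.
With n₃ = 3, and the known step contributing 1×(+1.67) V, the unknown satisfies 2·E° = 3×(+1.49) − 1×(+1.67) = +2.800.
E° = +2.800 / 2 = +1.400 V.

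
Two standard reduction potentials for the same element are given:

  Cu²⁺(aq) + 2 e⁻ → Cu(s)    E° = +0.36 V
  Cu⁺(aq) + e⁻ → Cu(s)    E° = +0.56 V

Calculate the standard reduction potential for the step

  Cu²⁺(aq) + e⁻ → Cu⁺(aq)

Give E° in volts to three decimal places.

+0.160 V

Sequential free energies add, so n₃E°₃ = n₁E°₁ + n₂E°₂.
With n₃ = 2, and the known step contributing 1×(+0.56) V, the unknown satisfies 1·E° = 2×(+0.36) − 1×(+0.56) = +0.160.
E° = +0.160 / 1 = +0.160 V.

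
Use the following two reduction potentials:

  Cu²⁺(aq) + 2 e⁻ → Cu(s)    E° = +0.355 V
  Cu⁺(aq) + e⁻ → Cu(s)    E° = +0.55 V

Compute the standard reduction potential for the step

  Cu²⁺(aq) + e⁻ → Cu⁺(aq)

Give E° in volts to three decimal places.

Sequential free energies add, so n₃E°₃ = n₁E°₁ + n₂E°₂.
With n₃ = 2, and the known step contributing 1×(+0.55) V, the unknown satisfies 1·E° = 2×(+0.355) − 1×(+0.55) = +0.160.
E° = +0.160 / 1 = +0.160 V.

+0.160 V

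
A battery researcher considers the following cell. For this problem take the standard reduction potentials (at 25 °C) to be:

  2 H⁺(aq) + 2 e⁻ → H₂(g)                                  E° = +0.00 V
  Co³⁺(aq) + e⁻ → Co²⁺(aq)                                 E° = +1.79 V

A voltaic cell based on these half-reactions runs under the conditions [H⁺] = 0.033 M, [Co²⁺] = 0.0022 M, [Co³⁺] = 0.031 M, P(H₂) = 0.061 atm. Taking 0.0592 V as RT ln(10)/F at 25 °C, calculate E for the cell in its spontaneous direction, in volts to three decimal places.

+1.910 V

Co³⁺/Co²⁺ is the cathode (higher E°), H⁺/H₂ the anode: E°cell = +1.79 − (+0.00) = +1.79 V, n = 2.
Overall: 2 Co³⁺(aq) + H₂(g) → 2 Co²⁺(aq) + 2 H⁺(aq)
Q = [Co²⁺]^2·[H⁺]^2 / ([Co³⁺]^2·P(H₂)); log Q = -4.046.
E = E° − (0.0592/n) log Q = +1.79 − (0.0592/2)(-4.046) = +1.910 V.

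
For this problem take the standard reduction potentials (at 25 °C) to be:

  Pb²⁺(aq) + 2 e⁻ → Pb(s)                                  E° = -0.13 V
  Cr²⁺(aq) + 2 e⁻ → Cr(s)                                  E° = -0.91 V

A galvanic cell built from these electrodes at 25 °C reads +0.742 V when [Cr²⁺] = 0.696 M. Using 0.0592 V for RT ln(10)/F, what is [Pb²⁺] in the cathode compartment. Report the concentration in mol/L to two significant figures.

0.036 M

Pb²⁺/Pb is the cathode, Cr²⁺/Cr the anode: E°cell = +0.78 V, n = 2.
Overall reaction: Pb²⁺(aq) + Cr(s) → Pb(s) + Cr²⁺(aq); Q = [Cr²⁺]^1/[Pb²⁺]^1.
From E = E° − (0.0592/n) log Q: log Q = (E° − E)·n/0.0592 = (+0.78 − (+0.742))·2/0.0592 = 1.2838.
So 1·log[Pb²⁺] = 1·log(0.696) − log Q = -0.1574 − (1.2838) = -1.4412; [Pb²⁺] = 10^(-1.4412) ≈ 0.036 M.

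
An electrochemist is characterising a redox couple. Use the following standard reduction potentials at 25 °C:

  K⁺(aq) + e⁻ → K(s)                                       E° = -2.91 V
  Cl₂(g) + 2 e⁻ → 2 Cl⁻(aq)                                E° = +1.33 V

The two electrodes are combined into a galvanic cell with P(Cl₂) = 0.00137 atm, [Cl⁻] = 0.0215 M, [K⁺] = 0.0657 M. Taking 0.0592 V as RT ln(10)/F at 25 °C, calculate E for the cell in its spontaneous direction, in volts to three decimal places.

Cl₂/Cl⁻ is the cathode (higher E°), K⁺/K the anode: E°cell = +1.33 − (-2.91) = +4.24 V, n = 2.
Overall: Cl₂(g) + 2 K(s) → 2 Cl⁻(aq) + 2 K⁺(aq)
Q = [Cl⁻]^2·[K⁺]^2 / (P(Cl₂)); log Q = -2.837.
E = E° − (0.0592/n) log Q = +4.24 − (0.0592/2)(-2.837) = +4.324 V.

+4.324 V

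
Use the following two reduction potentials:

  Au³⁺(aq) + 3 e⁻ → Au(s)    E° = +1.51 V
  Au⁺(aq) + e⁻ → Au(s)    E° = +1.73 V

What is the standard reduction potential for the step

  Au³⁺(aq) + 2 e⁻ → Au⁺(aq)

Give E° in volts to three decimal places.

Sequential free energies add, so n₃E°₃ = n₁E°₁ + n₂E°₂.
With n₃ = 3, and the known step contributing 1×(+1.73) V, the unknown satisfies 2·E° = 3×(+1.51) − 1×(+1.73) = +2.800.
E° = +2.800 / 2 = +1.400 V.

+1.400 V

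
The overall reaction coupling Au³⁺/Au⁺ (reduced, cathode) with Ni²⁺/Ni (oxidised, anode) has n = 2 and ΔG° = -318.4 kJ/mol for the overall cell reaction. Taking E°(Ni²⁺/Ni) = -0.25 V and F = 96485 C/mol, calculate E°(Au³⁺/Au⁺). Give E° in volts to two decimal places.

+1.40 V

E°cell = −ΔG°/(nF) = −(-318.4×10³)/((2)(96485)) = +1.650 V.
Since Au³⁺/Au⁺ is the cathode and Ni²⁺/Ni the anode, E°cell = E°(Au³⁺/Au⁺) − E°(Ni²⁺/Ni).
So E°(Au³⁺/Au⁺) = E°cell + E°(Ni²⁺/Ni) = +1.650 + (-0.25) = +1.40 V.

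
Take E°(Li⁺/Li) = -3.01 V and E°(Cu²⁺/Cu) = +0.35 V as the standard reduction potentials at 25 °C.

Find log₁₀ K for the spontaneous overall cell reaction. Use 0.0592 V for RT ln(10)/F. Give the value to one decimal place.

Cathode: Cu²⁺/Cu; anode: Li⁺/Li. E°cell = +3.36 V, n = 2.
log K = nE°cell / 0.0592 = (2)(+3.36) / 0.0592 = 113.5.

113.5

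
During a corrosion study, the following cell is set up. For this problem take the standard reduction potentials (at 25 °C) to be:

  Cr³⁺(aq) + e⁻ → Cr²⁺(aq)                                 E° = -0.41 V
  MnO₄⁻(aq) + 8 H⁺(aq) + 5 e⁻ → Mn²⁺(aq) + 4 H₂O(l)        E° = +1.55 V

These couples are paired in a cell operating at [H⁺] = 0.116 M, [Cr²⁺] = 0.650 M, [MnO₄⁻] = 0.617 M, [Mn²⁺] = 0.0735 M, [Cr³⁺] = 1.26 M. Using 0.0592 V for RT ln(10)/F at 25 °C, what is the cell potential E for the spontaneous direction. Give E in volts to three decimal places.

+1.865 V

MnO₄⁻/Mn²⁺ is the cathode (higher E°), Cr³⁺/Cr²⁺ the anode: E°cell = +1.55 − (-0.41) = +1.96 V, n = 5.
Overall: MnO₄⁻(aq) + 8 H⁺(aq) + 5 Cr²⁺(aq) → Mn²⁺(aq) + 4 H₂O(l) + 5 Cr³⁺(aq)
Q = [Mn²⁺]·[Cr³⁺]^5 / ([MnO₄⁻]·[H⁺]^8·[Cr²⁺]^5); log Q = 7.998.
E = E° − (0.0592/n) log Q = +1.96 − (0.0592/5)(7.998) = +1.865 V.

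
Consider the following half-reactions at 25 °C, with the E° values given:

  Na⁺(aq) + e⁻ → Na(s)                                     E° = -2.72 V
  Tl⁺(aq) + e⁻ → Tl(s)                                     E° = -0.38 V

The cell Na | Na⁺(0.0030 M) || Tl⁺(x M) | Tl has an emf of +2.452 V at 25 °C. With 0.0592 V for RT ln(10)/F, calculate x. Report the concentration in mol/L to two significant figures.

0.23 M

Tl⁺/Tl is the cathode, Na⁺/Na the anode: E°cell = +2.34 V, n = 1.
Overall reaction: Tl⁺(aq) + Na(s) → Tl(s) + Na⁺(aq); Q = [Na⁺]^1/[Tl⁺]^1.
From E = E° − (0.0592/n) log Q: log Q = (E° − E)·n/0.0592 = (+2.34 − (+2.452))·1/0.0592 = -1.8919.
So 1·log[Tl⁺] = 1·log(0.003) − log Q = -2.5229 − (-1.8919) = -0.6310; [Tl⁺] = 10^(-0.6310) ≈ 0.23 M.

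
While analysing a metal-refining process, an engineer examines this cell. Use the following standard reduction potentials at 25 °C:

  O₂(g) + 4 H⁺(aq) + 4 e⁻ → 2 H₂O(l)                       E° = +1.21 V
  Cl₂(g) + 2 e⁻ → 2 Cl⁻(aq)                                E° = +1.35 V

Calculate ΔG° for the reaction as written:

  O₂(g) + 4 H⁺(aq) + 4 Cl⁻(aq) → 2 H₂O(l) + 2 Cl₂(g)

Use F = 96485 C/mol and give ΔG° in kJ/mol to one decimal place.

+54.0 kJ/mol

As written, O₂/H₂O is reduced (cathode) and Cl₂/Cl⁻ is oxidised (anode), so E°cell = (+1.21) − (+1.35) = -0.14 V.
Balancing electrons gives n = 4.
ΔG° = −nFE° = −(4)(96485)(-0.14) = 54,032 J = +54.0 kJ/mol.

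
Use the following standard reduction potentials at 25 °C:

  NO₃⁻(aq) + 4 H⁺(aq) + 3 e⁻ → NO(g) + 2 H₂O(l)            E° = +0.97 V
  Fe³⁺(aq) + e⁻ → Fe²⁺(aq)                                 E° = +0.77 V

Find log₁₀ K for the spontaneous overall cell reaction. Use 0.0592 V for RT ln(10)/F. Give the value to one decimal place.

Cathode: NO₃⁻/NO; anode: Fe³⁺/Fe²⁺. E°cell = +0.20 V, n = 3.
log K = nE°cell / 0.0592 = (3)(+0.20) / 0.0592 = 10.1.

10.1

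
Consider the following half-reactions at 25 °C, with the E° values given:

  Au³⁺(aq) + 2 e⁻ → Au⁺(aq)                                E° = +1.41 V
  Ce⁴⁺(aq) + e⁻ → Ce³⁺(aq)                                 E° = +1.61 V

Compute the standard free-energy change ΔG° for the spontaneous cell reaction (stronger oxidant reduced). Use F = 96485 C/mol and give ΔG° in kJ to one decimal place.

Ce⁴⁺/Ce³⁺ (E° = +1.61 V) is the cathode; Au³⁺/Au⁺ (E° = +1.41 V) is the anode, so E°cell = +0.20 V.
Balancing electrons gives n = 2 (lcm of 1 and 2).
ΔG° = −nFE° = −(2)(96485)(+0.20) = -38,594 J = -38.6 kJ.

-38.6 kJ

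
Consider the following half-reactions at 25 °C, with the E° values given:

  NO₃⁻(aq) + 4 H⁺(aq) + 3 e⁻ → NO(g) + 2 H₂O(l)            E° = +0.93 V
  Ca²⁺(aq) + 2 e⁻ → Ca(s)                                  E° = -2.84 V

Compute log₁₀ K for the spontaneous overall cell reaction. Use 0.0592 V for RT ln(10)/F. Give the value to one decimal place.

Cathode: NO₃⁻/NO; anode: Ca²⁺/Ca. E°cell = +3.77 V, n = 6.
log K = nE°cell / 0.0592 = (6)(+3.77) / 0.0592 = 382.1.

382.1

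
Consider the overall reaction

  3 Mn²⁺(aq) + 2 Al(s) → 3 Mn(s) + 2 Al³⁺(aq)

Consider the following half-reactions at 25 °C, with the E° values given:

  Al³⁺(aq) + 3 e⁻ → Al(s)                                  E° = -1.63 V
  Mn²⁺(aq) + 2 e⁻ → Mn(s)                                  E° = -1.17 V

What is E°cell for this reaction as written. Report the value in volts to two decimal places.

The Mn²⁺/Mn couple has the higher reduction potential, so it is the cathode; Al³⁺/Al is oxidised at the anode.
E°cell = E°(cathode) − E°(anode) = (-1.17) − (-1.63) = +0.46 V.

+0.46 V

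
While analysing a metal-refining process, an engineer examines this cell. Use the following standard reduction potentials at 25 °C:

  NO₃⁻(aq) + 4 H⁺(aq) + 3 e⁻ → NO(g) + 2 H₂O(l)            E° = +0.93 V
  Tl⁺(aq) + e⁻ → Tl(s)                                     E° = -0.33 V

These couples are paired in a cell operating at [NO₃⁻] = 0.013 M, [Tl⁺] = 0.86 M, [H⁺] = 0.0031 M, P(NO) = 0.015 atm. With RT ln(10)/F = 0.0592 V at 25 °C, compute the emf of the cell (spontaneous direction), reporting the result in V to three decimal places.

NO₃⁻/NO is the cathode (higher E°), Tl⁺/Tl the anode: E°cell = +0.93 − (-0.33) = +1.26 V, n = 3.
Overall: NO₃⁻(aq) + 4 H⁺(aq) + 3 Tl(s) → NO(g) + 2 H₂O(l) + 3 Tl⁺(aq)
Q = P(NO)·[Tl⁺]^3 / ([NO₃⁻]·[H⁺]^4); log Q = 9.900.
E = E° − (0.0592/n) log Q = +1.26 − (0.0592/3)(9.900) = +1.065 V.

+1.065 V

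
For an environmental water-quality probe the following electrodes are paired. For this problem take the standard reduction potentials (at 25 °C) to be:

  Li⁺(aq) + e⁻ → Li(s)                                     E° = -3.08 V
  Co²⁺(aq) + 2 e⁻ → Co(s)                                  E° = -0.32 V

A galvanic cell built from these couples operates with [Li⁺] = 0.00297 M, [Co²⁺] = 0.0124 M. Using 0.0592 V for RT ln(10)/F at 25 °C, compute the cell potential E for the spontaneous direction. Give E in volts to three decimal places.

+2.853 V

Co²⁺/Co is the cathode (higher E°), Li⁺/Li the anode: E°cell = -0.32 − (-3.08) = +2.76 V, n = 2.
Overall: Co²⁺(aq) + 2 Li(s) → Co(s) + 2 Li⁺(aq)
Q = [Li⁺]^2 / ([Co²⁺]); log Q = -3.148.
E = E° − (0.0592/n) log Q = +2.76 − (0.0592/2)(-3.148) = +2.853 V.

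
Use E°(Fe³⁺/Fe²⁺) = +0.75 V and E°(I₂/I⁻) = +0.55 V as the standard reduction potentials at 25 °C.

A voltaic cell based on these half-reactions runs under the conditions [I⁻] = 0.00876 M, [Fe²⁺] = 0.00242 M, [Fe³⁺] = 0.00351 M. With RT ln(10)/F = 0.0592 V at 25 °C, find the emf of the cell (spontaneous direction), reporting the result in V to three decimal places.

Fe³⁺/Fe²⁺ is the cathode (higher E°), I₂/I⁻ the anode: E°cell = +0.75 − (+0.55) = +0.20 V, n = 2.
Overall: 2 Fe³⁺(aq) + 2 I⁻(aq) → 2 Fe²⁺(aq) + I₂(s)
Q = [Fe²⁺]^2 / ([Fe³⁺]^2·[I⁻]^2); log Q = 3.792.
E = E° − (0.0592/n) log Q = +0.20 − (0.0592/2)(3.792) = +0.088 V.

+0.088 V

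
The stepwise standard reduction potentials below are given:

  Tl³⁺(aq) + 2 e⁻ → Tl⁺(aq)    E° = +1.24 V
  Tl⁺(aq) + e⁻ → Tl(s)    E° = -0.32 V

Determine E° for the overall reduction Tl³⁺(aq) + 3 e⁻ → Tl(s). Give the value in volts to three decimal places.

Standard free energies of sequential steps add: ΔG°₃ = ΔG°₁ + ΔG°₂, so n₃E°₃ = n₁E°₁ + n₂E°₂.
E°₃ = (2×+1.24 + 1×-0.32) / 3 = (+2.160) / 3 = +0.720 V.

+0.720 V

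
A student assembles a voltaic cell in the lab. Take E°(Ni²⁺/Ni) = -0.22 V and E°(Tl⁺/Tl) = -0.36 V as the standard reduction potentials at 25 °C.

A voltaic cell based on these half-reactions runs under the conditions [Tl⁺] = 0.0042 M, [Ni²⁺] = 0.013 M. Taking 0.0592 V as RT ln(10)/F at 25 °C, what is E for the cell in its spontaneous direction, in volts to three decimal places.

Ni²⁺/Ni is the cathode (higher E°), Tl⁺/Tl the anode: E°cell = -0.22 − (-0.36) = +0.14 V, n = 2.
Overall: Ni²⁺(aq) + 2 Tl(s) → Ni(s) + 2 Tl⁺(aq)
Q = [Tl⁺]^2 / ([Ni²⁺]); log Q = -2.867.
E = E° − (0.0592/n) log Q = +0.14 − (0.0592/2)(-2.867) = +0.225 V.

+0.225 V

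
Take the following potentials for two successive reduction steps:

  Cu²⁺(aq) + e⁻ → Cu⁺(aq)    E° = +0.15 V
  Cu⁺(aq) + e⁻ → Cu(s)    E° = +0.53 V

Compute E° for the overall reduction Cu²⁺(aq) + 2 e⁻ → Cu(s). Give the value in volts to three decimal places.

Standard free energies of sequential steps add: ΔG°₃ = ΔG°₁ + ΔG°₂, so n₃E°₃ = n₁E°₁ + n₂E°₂.
E°₃ = (1×+0.15 + 1×+0.53) / 2 = (+0.680) / 2 = +0.340 V.

+0.340 V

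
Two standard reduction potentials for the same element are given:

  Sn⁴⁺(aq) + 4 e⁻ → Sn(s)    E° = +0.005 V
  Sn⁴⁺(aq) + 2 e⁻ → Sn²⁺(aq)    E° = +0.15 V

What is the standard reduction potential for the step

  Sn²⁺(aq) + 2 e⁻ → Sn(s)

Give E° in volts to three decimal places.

Sequential free energies add, so n₃E°₃ = n₁E°₁ + n₂E°₂.
With n₃ = 4, and the known step contributing 2×(+0.15) V, the unknown satisfies 2·E° = 4×(+0.005) − 2×(+0.15) = -0.280.
E° = -0.280 / 2 = -0.140 V.

-0.140 V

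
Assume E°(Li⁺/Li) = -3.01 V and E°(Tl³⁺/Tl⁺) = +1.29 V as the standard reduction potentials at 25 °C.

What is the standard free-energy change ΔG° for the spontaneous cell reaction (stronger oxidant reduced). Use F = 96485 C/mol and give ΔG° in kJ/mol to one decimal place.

Tl³⁺/Tl⁺ (E° = +1.29 V) is the cathode; Li⁺/Li (E° = -3.01 V) is the anode, so E°cell = +4.30 V.
Balancing electrons gives n = 2 (lcm of 2 and 1).
ΔG° = −nFE° = −(2)(96485)(+4.30) = -829,771 J = -829.8 kJ/mol.

-829.8 kJ/mol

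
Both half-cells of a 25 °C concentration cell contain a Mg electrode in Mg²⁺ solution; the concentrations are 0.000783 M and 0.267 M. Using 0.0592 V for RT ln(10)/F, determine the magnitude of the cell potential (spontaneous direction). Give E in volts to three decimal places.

+0.075 V

For a concentration cell E°cell = 0. The 0.267 M side is the cathode (reduction is favoured where [Mg²⁺] is higher).
With n = 2, E = −(0.0592/2) log([Mg²⁺]ₐₙ/[Mg²⁺]꜀ₐₜ) = −(0.0592/2) log(0.000783/0.267) = −(0.0592/2)(-2.533) = +0.075 V.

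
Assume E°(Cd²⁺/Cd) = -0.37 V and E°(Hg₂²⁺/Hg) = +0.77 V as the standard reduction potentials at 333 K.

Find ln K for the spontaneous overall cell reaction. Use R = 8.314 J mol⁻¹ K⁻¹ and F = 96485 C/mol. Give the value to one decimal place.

Cathode: Hg₂²⁺/Hg; anode: Cd²⁺/Cd. E°cell = (+0.77) − (-0.37) = +1.14 V, with n = 2.
ΔG° = −nFE° = −RT ln K, so ln K = nFE°/(RT) = (2)(96485)(+1.14) / ((8.314)(333)) = 79.459.

79.5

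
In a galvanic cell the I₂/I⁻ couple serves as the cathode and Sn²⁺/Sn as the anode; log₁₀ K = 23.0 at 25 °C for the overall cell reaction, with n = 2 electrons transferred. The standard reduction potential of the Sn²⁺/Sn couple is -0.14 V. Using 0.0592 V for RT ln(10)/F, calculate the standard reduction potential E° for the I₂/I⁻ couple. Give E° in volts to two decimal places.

E°cell = (0.0592/n)·log K = (0.0592/2)(23.0) = +0.681 V.
Since I₂/I⁻ is the cathode and Sn²⁺/Sn the anode, E°cell = E°(I₂/I⁻) − E°(Sn²⁺/Sn).
So E°(I₂/I⁻) = E°cell + E°(Sn²⁺/Sn) = +0.681 + (-0.14) = +0.54 V.

+0.54 V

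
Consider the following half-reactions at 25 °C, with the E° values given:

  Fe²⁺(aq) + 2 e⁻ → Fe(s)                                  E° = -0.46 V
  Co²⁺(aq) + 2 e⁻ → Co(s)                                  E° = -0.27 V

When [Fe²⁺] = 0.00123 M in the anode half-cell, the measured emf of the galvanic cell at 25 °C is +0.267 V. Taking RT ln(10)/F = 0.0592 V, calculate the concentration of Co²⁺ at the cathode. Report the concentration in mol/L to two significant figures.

0.49 M

Co²⁺/Co is the cathode, Fe²⁺/Fe the anode: E°cell = +0.19 V, n = 2.
Overall reaction: Co²⁺(aq) + Fe(s) → Co(s) + Fe²⁺(aq); Q = [Fe²⁺]^1/[Co²⁺]^1.
From E = E° − (0.0592/n) log Q: log Q = (E° − E)·n/0.0592 = (+0.19 − (+0.267))·2/0.0592 = -2.6014.
So 1·log[Co²⁺] = 1·log(0.00123) − log Q = -2.9101 − (-2.6014) = -0.3087; [Co²⁺] = 10^(-0.3087) ≈ 0.49 M.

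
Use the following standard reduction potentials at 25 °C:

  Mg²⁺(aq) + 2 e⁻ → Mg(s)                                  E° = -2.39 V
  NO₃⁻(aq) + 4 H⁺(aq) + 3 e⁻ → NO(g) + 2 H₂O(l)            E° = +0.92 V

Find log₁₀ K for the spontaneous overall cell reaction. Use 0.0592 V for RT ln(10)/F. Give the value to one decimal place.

Cathode: NO₃⁻/NO; anode: Mg²⁺/Mg. E°cell = +3.31 V, n = 6.
log K = nE°cell / 0.0592 = (6)(+3.31) / 0.0592 = 335.5.

335.5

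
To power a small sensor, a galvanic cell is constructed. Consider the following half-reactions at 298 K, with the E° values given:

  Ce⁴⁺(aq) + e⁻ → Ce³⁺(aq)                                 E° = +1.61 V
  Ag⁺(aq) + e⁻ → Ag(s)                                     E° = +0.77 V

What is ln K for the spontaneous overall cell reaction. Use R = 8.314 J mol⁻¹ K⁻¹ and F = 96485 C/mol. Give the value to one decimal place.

Cathode: Ce⁴⁺/Ce³⁺; anode: Ag⁺/Ag. E°cell = (+1.61) − (+0.77) = +0.84 V, with n = 1.
ΔG° = −nFE° = −RT ln K, so ln K = nFE°/(RT) = (1)(96485)(+0.84) / ((8.314)(298)) = 32.712.

32.7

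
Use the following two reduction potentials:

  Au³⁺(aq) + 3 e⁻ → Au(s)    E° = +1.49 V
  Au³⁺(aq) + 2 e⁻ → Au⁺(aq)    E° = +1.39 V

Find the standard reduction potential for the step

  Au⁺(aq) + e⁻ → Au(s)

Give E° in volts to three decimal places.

Sequential free energies add, so n₃E°₃ = n₁E°₁ + n₂E°₂.
With n₃ = 3, and the known step contributing 2×(+1.39) V, the unknown satisfies 1·E° = 3×(+1.49) − 2×(+1.39) = +1.690.
E° = +1.690 / 1 = +1.690 V.

+1.690 V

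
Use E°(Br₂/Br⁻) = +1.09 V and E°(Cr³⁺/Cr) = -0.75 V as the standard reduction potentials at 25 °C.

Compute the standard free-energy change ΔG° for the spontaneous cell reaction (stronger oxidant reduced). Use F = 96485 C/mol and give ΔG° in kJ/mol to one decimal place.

Br₂/Br⁻ (E° = +1.09 V) is the cathode; Cr³⁺/Cr (E° = -0.75 V) is the anode, so E°cell = +1.84 V.
Balancing electrons gives n = 6 (lcm of 2 and 3).
ΔG° = −nFE° = −(6)(96485)(+1.84) = -1,065,194 J = -1065.2 kJ/mol.

-1065.2 kJ/mol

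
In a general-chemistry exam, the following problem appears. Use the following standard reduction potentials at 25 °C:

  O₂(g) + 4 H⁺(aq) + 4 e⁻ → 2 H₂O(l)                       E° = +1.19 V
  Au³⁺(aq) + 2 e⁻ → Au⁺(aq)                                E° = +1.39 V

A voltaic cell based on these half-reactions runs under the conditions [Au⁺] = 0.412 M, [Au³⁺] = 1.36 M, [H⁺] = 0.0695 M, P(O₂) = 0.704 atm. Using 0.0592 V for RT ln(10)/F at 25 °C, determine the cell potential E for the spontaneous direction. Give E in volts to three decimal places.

+0.286 V

Au³⁺/Au⁺ is the cathode (higher E°), O₂/H₂O the anode: E°cell = +1.39 − (+1.19) = +0.20 V, n = 4.
Overall: 2 Au³⁺(aq) + 2 H₂O(l) → 2 Au⁺(aq) + O₂(g) + 4 H⁺(aq)
Q = [Au⁺]^2·P(O₂)·[H⁺]^4 / ([Au³⁺]^2); log Q = -5.822.
E = E° − (0.0592/n) log Q = +0.20 − (0.0592/4)(-5.822) = +0.286 V.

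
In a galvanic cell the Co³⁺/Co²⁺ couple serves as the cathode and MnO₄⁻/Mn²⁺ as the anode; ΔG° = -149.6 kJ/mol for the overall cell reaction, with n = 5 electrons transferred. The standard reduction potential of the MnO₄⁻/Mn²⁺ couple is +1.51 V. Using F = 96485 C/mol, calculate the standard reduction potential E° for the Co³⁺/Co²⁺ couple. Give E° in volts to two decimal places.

E°cell = −ΔG°/(nF) = −(-149.6×10³)/((5)(96485)) = +0.310 V.
Since Co³⁺/Co²⁺ is the cathode and MnO₄⁻/Mn²⁺ the anode, E°cell = E°(Co³⁺/Co²⁺) − E°(MnO₄⁻/Mn²⁺).
So E°(Co³⁺/Co²⁺) = E°cell + E°(MnO₄⁻/Mn²⁺) = +0.310 + (+1.51) = +1.82 V.

+1.82 V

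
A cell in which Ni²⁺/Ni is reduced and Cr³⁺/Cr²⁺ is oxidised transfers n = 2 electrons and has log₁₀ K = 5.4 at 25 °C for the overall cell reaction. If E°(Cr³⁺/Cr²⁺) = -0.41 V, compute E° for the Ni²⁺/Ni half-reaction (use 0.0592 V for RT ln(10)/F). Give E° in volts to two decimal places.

E°cell = (0.0592/n)·log K = (0.0592/2)(5.4) = +0.160 V.
Since Ni²⁺/Ni is the cathode and Cr³⁺/Cr²⁺ the anode, E°cell = E°(Ni²⁺/Ni) − E°(Cr³⁺/Cr²⁺).
So E°(Ni²⁺/Ni) = E°cell + E°(Cr³⁺/Cr²⁺) = +0.160 + (-0.41) = -0.25 V.

-0.25 V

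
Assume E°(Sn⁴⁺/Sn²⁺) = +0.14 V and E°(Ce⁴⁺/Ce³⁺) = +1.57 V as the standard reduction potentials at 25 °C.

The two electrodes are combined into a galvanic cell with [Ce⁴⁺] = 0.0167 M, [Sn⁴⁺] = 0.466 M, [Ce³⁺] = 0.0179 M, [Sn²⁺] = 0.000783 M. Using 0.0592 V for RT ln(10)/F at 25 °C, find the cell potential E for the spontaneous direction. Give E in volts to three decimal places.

+1.346 V

Ce⁴⁺/Ce³⁺ is the cathode (higher E°), Sn⁴⁺/Sn²⁺ the anode: E°cell = +1.57 − (+0.14) = +1.43 V, n = 2.
Overall: 2 Ce⁴⁺(aq) + Sn²⁺(aq) → 2 Ce³⁺(aq) + Sn⁴⁺(aq)
Q = [Ce³⁺]^2·[Sn⁴⁺] / ([Ce⁴⁺]^2·[Sn²⁺]); log Q = 2.835.
E = E° − (0.0592/n) log Q = +1.43 − (0.0592/2)(2.835) = +1.346 V.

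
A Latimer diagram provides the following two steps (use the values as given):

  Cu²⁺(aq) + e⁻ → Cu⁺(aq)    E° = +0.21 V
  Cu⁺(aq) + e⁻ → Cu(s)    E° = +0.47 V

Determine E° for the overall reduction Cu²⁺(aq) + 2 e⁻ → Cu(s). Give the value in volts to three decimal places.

Adding the free-energy changes (−nFE°) of the two steps gives −n₃FE°₃ = −n₁FE°₁ − n₂FE°₂.
E°₃ = (1×+0.21 + 1×+0.47) / 2 = (+0.680) / 2 = +0.340 V.

+0.340 V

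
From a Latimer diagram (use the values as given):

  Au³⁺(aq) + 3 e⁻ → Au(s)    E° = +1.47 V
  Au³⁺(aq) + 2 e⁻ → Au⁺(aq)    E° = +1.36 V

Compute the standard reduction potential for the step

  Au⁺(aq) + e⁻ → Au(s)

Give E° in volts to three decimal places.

+1.690 V

Sequential free energies add, so n₃E°₃ = n₁E°₁ + n₂E°₂.
With n₃ = 3, and the known step contributing 2×(+1.36) V, the unknown satisfies 1·E° = 3×(+1.47) − 2×(+1.36) = +1.690.
E° = +1.690 / 1 = +1.690 V.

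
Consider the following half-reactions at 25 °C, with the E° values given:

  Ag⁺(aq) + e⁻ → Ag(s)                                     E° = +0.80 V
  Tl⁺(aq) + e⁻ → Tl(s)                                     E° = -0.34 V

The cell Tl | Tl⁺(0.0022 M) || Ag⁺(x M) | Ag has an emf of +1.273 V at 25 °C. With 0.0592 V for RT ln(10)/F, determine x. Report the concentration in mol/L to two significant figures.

0.39 M

Ag⁺/Ag is the cathode, Tl⁺/Tl the anode: E°cell = +1.14 V, n = 1.
Overall reaction: Ag⁺(aq) + Tl(s) → Ag(s) + Tl⁺(aq); Q = [Tl⁺]^1/[Ag⁺]^1.
From E = E° − (0.0592/n) log Q: log Q = (E° − E)·n/0.0592 = (+1.14 − (+1.273))·1/0.0592 = -2.2466.
So 1·log[Ag⁺] = 1·log(0.0022) − log Q = -2.6576 − (-2.2466) = -0.4110; [Ag⁺] = 10^(-0.4110) ≈ 0.39 M.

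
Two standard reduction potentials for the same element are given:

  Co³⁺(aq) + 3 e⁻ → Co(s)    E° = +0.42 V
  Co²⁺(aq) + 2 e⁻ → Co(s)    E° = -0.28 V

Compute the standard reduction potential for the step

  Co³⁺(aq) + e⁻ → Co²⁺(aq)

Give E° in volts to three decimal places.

Sequential free energies add, so n₃E°₃ = n₁E°₁ + n₂E°₂.
With n₃ = 3, and the known step contributing 2×(-0.28) V, the unknown satisfies 1·E° = 3×(+0.42) − 2×(-0.28) = +1.820.
E° = +1.820 / 1 = +1.820 V.

+1.820 V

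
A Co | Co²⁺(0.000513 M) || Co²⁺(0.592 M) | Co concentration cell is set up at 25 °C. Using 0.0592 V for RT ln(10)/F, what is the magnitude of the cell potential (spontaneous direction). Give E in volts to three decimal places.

For a concentration cell E°cell = 0. The 0.592 M side is the cathode (reduction is favoured where [Co²⁺] is higher).
With n = 2, E = −(0.0592/2) log([Co²⁺]ₐₙ/[Co²⁺]꜀ₐₜ) = −(0.0592/2) log(0.000513/0.592) = −(0.0592/2)(-3.062) = +0.091 V.

+0.091 V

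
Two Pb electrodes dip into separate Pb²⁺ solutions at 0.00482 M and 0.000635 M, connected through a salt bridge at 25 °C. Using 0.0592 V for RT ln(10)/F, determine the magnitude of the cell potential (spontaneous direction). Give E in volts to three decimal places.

+0.026 V

For a concentration cell E°cell = 0. The 0.00482 M side is the cathode (reduction is favoured where [Pb²⁺] is higher).
With n = 2, E = −(0.0592/2) log([Pb²⁺]ₐₙ/[Pb²⁺]꜀ₐₜ) = −(0.0592/2) log(0.000635/0.00482) = −(0.0592/2)(-0.880) = +0.026 V.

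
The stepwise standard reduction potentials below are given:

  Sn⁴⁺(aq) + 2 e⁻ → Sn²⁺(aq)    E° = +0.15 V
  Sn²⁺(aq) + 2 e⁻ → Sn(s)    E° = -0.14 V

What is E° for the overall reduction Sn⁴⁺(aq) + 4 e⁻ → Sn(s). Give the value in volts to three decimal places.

Adding the free-energy changes (−nFE°) of the two steps gives −n₃FE°₃ = −n₁FE°₁ − n₂FE°₂.
E°₃ = (2×+0.15 + 2×-0.14) / 4 = (+0.020) / 4 = +0.005 V.

+0.005 V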